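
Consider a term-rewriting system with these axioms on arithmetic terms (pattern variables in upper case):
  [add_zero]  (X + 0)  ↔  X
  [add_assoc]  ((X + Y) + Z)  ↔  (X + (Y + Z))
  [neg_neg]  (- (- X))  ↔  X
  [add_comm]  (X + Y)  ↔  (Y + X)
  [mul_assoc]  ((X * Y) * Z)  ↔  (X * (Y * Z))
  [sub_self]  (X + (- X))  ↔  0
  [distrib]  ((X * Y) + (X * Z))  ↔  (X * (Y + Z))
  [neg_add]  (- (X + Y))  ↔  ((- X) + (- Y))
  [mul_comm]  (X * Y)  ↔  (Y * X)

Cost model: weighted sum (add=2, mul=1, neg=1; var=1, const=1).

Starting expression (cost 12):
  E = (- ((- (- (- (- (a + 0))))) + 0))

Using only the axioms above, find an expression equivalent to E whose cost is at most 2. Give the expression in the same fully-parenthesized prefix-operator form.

step 1: neg_neg (→) rewrites (- (- (- (a + 0)))) into (- (a + 0)), now (- ((- (- (a + 0))) + 0))
step 2: add_zero (→) rewrites ((- (- (a + 0))) + 0) into (- (- (a + 0))), now (- (- (- (a + 0))))
step 3: add_zero (→) rewrites (a + 0) into a, now (- (- (- a)))
step 4: neg_neg (→) rewrites (- (- (- a))) into (- a), reaching cost 2 (bound 2)

(- a)   [cost 2]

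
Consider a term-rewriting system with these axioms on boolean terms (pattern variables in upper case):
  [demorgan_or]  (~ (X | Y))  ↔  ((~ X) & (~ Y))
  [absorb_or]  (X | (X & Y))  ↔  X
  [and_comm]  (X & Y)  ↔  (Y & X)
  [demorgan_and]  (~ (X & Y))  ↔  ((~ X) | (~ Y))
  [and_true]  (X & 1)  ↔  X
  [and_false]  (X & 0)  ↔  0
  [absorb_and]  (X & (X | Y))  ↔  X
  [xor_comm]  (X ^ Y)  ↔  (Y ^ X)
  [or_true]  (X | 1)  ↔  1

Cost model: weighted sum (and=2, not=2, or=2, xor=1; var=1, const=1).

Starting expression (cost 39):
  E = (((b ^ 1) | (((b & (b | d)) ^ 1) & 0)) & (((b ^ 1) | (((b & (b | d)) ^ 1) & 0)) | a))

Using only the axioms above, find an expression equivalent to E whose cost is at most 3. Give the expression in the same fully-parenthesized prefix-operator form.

(b ^ 1)   [cost 3]

step 1: absorb_and (→) rewrites (((b ^ 1) | (((b & (b | d)) ^ 1) & 0)) & (((b ^ 1) | (((b & (b | d)) ^ 1) & 0)) | a)) into ((b ^ 1) | (((b & (b | d)) ^ 1) & 0))
step 2: absorb_and (→) rewrites (b & (b | d)) into b, now ((b ^ 1) | ((b ^ 1) & 0))
step 3: absorb_or (→) rewrites ((b ^ 1) | ((b ^ 1) & 0)) into (b ^ 1), reaching cost 3 (bound 3)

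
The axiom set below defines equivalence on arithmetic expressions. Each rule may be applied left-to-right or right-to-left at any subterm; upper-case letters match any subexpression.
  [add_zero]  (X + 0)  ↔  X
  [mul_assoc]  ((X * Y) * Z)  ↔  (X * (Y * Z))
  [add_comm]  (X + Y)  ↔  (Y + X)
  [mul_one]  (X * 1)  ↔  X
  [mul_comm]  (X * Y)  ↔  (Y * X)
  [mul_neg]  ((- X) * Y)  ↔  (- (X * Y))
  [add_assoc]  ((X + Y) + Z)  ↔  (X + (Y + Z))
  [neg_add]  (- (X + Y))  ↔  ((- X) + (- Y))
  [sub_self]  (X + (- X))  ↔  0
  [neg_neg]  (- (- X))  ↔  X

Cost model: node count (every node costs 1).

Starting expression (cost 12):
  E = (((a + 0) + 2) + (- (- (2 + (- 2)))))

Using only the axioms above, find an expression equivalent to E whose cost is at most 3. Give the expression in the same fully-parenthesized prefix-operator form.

(a + 2)   [cost 3]

(1) (- (- (2 + (- 2))))  =[neg_neg →]=  (2 + (- 2))    ⊢ (((a + 0) + 2) + (2 + (- 2)))
(2) (2 + (- 2))  =[sub_self →]=  0    ⊢ (((a + 0) + 2) + 0)
(3) (((a + 0) + 2) + 0)  =[add_zero →]=  ((a + 0) + 2)
(4) (a + 0)  =[add_zero →]=  a    ⊢ cost 3, within 3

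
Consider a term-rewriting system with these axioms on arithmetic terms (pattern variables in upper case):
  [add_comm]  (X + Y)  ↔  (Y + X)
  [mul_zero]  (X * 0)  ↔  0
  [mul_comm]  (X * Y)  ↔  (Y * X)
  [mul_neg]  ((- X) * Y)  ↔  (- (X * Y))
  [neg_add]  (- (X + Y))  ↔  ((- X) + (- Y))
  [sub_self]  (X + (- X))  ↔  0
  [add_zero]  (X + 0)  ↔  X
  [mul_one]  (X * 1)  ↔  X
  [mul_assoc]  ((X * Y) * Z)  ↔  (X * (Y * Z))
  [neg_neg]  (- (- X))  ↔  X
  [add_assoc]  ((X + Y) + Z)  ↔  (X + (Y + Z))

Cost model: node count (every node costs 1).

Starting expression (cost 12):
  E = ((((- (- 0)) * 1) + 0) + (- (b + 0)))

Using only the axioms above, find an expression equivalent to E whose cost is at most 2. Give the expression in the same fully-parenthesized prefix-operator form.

(- b)   [cost 2]

1. [neg_neg →] (- (- 0))  →  0;  E = (((0 * 1) + 0) + (- (b + 0)))
2. [add_zero →] (b + 0)  →  b;  E = (((0 * 1) + 0) + (- b))
3. [add_comm →] (((0 * 1) + 0) + (- b))  →  ((- b) + ((0 * 1) + 0))
4. [mul_one →] (0 * 1)  →  0;  E = ((- b) + (0 + 0))
5. [add_zero →] (0 + 0)  →  0;  E = ((- b) + 0)
6. [add_zero →] ((- b) + 0)  →  (- b);  cost 2 ≤ 2, done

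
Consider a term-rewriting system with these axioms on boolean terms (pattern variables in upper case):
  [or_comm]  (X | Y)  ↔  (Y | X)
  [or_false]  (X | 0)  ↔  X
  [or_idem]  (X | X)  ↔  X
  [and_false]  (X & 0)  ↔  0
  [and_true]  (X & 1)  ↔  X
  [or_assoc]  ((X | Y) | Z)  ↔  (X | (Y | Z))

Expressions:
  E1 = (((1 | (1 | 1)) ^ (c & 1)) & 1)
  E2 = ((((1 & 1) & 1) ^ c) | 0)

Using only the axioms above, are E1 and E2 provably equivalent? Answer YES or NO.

(1) (1 | 1)  =[or_idem →]=  1    ⊢ (((1 | 1) ^ (c & 1)) & 1)
(2) (c & 1)  =[and_true →]=  c    ⊢ (((1 | 1) ^ c) & 1)
(3) (1 | 1)  =[or_idem →]=  1    ⊢ ((1 ^ c) & 1)
(4) ((1 ^ c) & 1)  =[and_true →]=  (1 ^ c)
(5) 1  =[and_true ←]=  (1 & 1)    ⊢ ((1 & 1) ^ c)
(6) 1  =[and_true ←]=  (1 & 1)    ⊢ (((1 & 1) & 1) ^ c)
(7) (((1 & 1) & 1) ^ c)  =[or_false ←]=  ((((1 & 1) & 1) ^ c) | 0)    ⊢ E2

YES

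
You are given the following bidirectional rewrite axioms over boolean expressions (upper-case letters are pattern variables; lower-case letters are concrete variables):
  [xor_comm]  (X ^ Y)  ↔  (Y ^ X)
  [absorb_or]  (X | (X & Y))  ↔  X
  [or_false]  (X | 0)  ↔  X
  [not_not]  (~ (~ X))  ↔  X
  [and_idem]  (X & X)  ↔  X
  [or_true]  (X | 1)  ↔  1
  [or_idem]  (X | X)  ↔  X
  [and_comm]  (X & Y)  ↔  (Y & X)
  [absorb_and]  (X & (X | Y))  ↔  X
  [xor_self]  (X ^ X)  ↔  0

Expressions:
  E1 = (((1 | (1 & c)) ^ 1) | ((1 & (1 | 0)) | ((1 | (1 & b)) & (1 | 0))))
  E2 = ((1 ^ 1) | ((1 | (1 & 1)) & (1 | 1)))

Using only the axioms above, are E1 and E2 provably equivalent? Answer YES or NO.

YES

step 1: absorb_or (→) rewrites (1 | (1 & b)) into 1, now (((1 | (1 & c)) ^ 1) | ((1 & (1 | 0)) | (1 & (1 | 0))))
step 2: or_idem (→) rewrites ((1 & (1 | 0)) | (1 & (1 | 0))) into (1 & (1 | 0)), now (((1 | (1 & c)) ^ 1) | (1 & (1 | 0)))
step 3: absorb_or (→) rewrites (1 | (1 & c)) into 1, now ((1 ^ 1) | (1 & (1 | 0)))
step 4: or_false (→) rewrites (1 | 0) into 1, now ((1 ^ 1) | (1 & 1))
step 5: or_idem (←) rewrites 1 into (1 | 1), now ((1 ^ 1) | (1 & (1 | 1)))
step 6: or_idem (←) rewrites 1 into (1 | 1), now ((1 ^ 1) | ((1 | 1) & (1 | 1)))
step 7: and_idem (←) rewrites 1 into (1 & 1), which is E2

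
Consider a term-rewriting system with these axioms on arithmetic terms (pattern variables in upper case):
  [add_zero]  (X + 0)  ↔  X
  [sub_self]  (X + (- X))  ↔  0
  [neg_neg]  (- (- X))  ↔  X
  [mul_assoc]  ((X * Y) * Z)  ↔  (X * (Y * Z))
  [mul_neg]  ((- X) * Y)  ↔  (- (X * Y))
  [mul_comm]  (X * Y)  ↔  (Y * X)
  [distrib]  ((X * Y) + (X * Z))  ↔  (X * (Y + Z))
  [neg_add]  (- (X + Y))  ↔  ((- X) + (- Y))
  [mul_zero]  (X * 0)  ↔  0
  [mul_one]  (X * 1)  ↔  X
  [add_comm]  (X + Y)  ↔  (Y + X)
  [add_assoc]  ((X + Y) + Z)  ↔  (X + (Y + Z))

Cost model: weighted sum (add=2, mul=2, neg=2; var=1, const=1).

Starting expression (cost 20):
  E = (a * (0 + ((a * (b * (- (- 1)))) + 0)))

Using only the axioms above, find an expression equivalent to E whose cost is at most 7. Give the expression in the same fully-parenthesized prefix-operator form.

(a * (a * b))   [cost 7]

(1) (- (- 1))  =[neg_neg →]=  1    ⊢ (a * (0 + ((a * (b * 1)) + 0)))
(2) ((a * (b * 1)) + 0)  =[add_zero →]=  (a * (b * 1))    ⊢ (a * (0 + (a * (b * 1))))
(3) (0 + (a * (b * 1)))  =[add_comm →]=  ((a * (b * 1)) + 0)    ⊢ (a * ((a * (b * 1)) + 0))
(4) (b * 1)  =[mul_one →]=  b    ⊢ (a * ((a * b) + 0))
(5) ((a * b) + 0)  =[add_zero →]=  (a * b)    ⊢ cost 7, within 7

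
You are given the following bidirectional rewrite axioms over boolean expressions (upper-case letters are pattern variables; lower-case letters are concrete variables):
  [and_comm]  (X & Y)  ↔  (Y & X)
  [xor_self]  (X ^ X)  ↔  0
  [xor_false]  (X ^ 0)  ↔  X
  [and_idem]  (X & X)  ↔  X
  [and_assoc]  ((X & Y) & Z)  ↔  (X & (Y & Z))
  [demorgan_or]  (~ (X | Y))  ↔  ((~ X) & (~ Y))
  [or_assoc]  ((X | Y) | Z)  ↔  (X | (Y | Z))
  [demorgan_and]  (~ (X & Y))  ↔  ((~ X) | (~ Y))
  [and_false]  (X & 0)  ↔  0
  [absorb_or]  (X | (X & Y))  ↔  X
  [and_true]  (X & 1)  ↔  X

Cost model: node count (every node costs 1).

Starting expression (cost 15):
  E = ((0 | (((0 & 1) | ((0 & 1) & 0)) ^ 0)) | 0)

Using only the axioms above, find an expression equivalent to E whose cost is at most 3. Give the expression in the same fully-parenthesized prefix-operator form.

(1) ((0 & 1) | ((0 & 1) & 0))  =[absorb_or →]=  (0 & 1)    ⊢ ((0 | ((0 & 1) ^ 0)) | 0)
(2) ((0 & 1) ^ 0)  =[xor_false →]=  (0 & 1)    ⊢ ((0 | (0 & 1)) | 0)
(3) (0 | (0 & 1))  =[absorb_or →]=  0    ⊢ cost 3, within 3

(0 | 0)   [cost 3]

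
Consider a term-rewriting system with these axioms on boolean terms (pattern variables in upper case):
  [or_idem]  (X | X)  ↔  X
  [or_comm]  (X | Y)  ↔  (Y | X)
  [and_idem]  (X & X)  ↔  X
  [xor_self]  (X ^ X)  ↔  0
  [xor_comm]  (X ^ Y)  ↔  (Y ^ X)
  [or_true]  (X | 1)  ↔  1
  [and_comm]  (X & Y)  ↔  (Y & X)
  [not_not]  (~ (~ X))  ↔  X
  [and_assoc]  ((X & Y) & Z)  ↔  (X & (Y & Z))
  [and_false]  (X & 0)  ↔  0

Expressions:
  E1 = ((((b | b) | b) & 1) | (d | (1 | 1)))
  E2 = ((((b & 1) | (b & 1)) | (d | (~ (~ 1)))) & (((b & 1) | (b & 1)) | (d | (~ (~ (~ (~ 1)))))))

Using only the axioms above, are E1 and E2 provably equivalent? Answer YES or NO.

step 1: or_idem (→) rewrites (1 | 1) into 1, now ((((b | b) | b) & 1) | (d | 1))
step 2: or_idem (→) rewrites (b | b) into b, now (((b | b) & 1) | (d | 1))
step 3: or_idem (→) rewrites (b | b) into b, now ((b & 1) | (d | 1))
step 4: or_idem (←) rewrites (b & 1) into ((b & 1) | (b & 1)), now (((b & 1) | (b & 1)) | (d | 1))
step 5: not_not (←) rewrites 1 into (~ (~ 1)), now (((b & 1) | (b & 1)) | (d | (~ (~ 1))))
step 6: and_idem (←) rewrites (((b & 1) | (b & 1)) | (d | (~ (~ 1)))) into ((((b & 1) | (b & 1)) | (d | (~ (~ 1)))) & (((b & 1) | (b & 1)) | (d | (~ (~ 1)))))
step 7: not_not (←) rewrites (~ (~ 1)) into (~ (~ (~ (~ 1)))), which is E2

YES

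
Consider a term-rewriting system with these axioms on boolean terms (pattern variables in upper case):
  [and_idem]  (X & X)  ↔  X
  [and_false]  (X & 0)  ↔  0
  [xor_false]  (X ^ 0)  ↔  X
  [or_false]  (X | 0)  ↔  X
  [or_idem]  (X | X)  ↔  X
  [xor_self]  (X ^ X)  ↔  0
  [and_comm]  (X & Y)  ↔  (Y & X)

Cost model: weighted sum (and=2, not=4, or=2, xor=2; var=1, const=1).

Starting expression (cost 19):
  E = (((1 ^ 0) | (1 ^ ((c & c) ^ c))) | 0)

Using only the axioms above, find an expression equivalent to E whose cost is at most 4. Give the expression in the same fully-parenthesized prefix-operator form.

(1 | 0)   [cost 4]

1. [and_idem →] (c & c)  →  c;  E = (((1 ^ 0) | (1 ^ (c ^ c))) | 0)
2. [xor_self →] (c ^ c)  →  0;  E = (((1 ^ 0) | (1 ^ 0)) | 0)
3. [or_idem →] ((1 ^ 0) | (1 ^ 0))  →  (1 ^ 0);  E = ((1 ^ 0) | 0)
4. [xor_false →] (1 ^ 0)  →  1;  cost 4 ≤ 4, done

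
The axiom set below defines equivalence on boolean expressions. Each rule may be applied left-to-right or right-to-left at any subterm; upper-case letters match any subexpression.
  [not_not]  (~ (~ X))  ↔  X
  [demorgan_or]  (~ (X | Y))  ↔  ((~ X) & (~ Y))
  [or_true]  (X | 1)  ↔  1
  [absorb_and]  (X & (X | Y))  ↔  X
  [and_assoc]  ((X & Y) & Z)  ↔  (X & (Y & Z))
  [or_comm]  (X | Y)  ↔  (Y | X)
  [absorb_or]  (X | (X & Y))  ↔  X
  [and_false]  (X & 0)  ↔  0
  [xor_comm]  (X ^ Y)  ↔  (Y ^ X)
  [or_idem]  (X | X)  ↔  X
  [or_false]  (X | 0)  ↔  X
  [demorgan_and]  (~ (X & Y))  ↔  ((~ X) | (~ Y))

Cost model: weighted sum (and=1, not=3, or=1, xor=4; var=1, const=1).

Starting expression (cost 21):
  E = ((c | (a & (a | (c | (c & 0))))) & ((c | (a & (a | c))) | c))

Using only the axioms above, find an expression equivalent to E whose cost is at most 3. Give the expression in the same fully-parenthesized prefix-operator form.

(c | a)   [cost 3]

1. [absorb_or →] (c | (c & 0))  →  c;  E = ((c | (a & (a | c))) & ((c | (a & (a | c))) | c))
2. [absorb_and →] ((c | (a & (a | c))) & ((c | (a & (a | c))) | c))  →  (c | (a & (a | c)))
3. [absorb_and →] (a & (a | c))  →  a;  cost 3 ≤ 3, done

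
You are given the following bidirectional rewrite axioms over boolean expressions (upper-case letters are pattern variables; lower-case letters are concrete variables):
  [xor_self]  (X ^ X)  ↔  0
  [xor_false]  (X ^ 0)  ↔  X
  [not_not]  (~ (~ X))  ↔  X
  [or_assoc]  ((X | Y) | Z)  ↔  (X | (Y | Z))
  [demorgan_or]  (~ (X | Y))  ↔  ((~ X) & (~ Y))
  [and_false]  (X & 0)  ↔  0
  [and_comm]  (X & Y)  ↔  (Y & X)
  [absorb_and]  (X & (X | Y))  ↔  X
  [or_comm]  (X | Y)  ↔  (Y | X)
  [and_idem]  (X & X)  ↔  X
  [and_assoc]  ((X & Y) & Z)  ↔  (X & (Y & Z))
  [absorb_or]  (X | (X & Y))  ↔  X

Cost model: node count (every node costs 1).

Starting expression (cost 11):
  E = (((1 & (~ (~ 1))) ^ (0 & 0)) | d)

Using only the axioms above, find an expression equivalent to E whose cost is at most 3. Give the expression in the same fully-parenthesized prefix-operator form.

1. [not_not →] (~ (~ 1))  →  1;  E = (((1 & 1) ^ (0 & 0)) | d)
2. [and_false →] (0 & 0)  →  0;  E = (((1 & 1) ^ 0) | d)
3. [xor_false →] ((1 & 1) ^ 0)  →  (1 & 1);  E = ((1 & 1) | d)
4. [and_idem →] (1 & 1)  →  1;  cost 3 ≤ 3, done

(1 | d)   [cost 3]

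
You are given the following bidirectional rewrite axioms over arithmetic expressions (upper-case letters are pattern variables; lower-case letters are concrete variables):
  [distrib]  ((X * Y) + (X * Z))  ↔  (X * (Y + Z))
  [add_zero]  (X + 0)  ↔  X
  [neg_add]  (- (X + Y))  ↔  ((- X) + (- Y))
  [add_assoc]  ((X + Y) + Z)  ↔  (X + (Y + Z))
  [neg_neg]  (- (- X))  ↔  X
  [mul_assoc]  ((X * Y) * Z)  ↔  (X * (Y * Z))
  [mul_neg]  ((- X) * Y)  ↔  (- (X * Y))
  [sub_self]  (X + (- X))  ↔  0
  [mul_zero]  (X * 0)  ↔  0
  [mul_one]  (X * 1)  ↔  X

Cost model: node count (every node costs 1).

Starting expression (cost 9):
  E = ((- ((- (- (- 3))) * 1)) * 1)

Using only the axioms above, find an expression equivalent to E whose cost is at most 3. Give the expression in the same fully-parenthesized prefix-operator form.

(- (- 3))   [cost 3]

1. [mul_one →] ((- (- (- 3))) * 1)  →  (- (- (- 3)));  E = ((- (- (- (- 3)))) * 1)
2. [neg_neg →] (- (- (- (- 3))))  →  (- (- 3));  E = ((- (- 3)) * 1)
3. [mul_one →] ((- (- 3)) * 1)  →  (- (- 3));  cost 3 ≤ 3, done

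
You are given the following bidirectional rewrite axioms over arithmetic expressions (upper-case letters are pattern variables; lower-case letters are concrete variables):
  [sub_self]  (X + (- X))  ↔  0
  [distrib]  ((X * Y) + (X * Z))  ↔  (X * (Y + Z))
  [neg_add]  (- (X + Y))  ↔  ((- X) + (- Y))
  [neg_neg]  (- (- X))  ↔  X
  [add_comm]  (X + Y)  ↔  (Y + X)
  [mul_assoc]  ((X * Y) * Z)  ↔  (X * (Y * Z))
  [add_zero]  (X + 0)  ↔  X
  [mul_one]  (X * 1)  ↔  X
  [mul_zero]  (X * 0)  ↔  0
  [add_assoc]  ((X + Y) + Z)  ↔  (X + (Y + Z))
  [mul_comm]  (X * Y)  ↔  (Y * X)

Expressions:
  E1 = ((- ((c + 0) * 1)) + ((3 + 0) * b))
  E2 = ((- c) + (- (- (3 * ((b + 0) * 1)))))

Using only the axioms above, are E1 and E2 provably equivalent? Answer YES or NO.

1. [mul_one →] ((c + 0) * 1)  →  (c + 0);  E1 = ((- (c + 0)) + ((3 + 0) * b))
2. [add_zero →] (3 + 0)  →  3;  E1 = ((- (c + 0)) + (3 * b))
3. [add_zero →] (c + 0)  →  c;  E1 = ((- c) + (3 * b))
4. [neg_neg ←] (3 * b)  →  (- (- (3 * b)));  E1 = ((- c) + (- (- (3 * b))))
5. [mul_one ←] b  →  (b * 1);  E1 = ((- c) + (- (- (3 * (b * 1)))))
6. [add_zero ←] b  →  (b + 0);  this is E2

YES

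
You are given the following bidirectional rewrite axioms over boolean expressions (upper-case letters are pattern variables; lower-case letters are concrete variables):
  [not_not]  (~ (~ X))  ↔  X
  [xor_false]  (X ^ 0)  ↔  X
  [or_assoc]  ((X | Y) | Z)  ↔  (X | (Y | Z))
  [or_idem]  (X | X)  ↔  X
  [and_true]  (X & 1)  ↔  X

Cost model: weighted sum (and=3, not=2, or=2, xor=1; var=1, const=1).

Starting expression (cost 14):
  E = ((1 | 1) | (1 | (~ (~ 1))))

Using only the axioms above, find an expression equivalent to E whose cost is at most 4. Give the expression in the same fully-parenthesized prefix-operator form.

(1 | 1)   [cost 4]

(1) (~ (~ 1))  =[not_not →]=  1    ⊢ ((1 | 1) | (1 | 1))
(2) (1 | 1)  =[or_idem →]=  1    ⊢ (1 | (1 | 1))
(3) (1 | 1)  =[or_idem →]=  1    ⊢ cost 4, within 4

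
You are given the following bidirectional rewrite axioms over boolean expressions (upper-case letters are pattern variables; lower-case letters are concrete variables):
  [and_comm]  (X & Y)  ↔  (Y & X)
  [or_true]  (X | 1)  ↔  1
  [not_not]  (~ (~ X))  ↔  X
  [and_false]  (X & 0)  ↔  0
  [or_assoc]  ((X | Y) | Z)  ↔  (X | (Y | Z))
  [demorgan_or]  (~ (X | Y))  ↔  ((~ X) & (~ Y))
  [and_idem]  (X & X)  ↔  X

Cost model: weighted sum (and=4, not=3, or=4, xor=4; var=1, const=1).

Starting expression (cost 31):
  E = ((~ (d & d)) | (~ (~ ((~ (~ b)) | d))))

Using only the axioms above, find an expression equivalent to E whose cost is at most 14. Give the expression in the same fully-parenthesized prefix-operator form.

(1) (d & d)  =[and_idem →]=  d    ⊢ ((~ d) | (~ (~ ((~ (~ b)) | d))))
(2) (~ (~ b))  =[not_not →]=  b    ⊢ ((~ d) | (~ (~ (b | d))))
(3) (~ (~ (b | d)))  =[not_not →]=  (b | d)    ⊢ cost 14, within 14

((~ d) | (b | d))   [cost 14]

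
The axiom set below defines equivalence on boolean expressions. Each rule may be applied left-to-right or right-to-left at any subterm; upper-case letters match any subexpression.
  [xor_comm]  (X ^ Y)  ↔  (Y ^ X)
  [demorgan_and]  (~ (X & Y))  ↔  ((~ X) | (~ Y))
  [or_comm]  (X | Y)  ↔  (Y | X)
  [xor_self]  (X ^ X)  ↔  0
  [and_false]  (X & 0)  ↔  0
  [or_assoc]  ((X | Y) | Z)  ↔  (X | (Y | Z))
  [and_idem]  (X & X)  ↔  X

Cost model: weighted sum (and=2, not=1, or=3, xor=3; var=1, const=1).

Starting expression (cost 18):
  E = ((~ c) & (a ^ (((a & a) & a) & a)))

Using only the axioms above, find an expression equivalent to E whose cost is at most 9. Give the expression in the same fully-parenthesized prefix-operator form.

(1) (a & a)  =[and_idem →]=  a    ⊢ ((~ c) & (a ^ ((a & a) & a)))
(2) (a & a)  =[and_idem →]=  a    ⊢ ((~ c) & (a ^ (a & a)))
(3) (a & a)  =[and_idem →]=  a    ⊢ cost 9, within 9

((~ c) & (a ^ a))   [cost 9]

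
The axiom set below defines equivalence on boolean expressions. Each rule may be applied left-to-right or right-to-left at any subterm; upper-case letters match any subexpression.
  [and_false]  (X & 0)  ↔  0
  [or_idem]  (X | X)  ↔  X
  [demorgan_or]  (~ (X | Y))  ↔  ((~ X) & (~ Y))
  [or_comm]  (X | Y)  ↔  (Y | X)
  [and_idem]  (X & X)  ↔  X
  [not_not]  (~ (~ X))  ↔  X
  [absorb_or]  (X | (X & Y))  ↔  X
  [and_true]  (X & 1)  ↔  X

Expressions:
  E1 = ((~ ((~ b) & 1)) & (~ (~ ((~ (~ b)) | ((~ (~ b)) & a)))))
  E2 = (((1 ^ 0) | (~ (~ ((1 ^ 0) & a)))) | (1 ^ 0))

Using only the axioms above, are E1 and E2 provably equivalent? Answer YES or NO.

NO

Every axiom is a valid identity, so a rewrite proof would force E1 and E2 to agree under every assignment.
At a=0, b=0: E1 = 0 but E2 = 1; they differ, so no derivation exists.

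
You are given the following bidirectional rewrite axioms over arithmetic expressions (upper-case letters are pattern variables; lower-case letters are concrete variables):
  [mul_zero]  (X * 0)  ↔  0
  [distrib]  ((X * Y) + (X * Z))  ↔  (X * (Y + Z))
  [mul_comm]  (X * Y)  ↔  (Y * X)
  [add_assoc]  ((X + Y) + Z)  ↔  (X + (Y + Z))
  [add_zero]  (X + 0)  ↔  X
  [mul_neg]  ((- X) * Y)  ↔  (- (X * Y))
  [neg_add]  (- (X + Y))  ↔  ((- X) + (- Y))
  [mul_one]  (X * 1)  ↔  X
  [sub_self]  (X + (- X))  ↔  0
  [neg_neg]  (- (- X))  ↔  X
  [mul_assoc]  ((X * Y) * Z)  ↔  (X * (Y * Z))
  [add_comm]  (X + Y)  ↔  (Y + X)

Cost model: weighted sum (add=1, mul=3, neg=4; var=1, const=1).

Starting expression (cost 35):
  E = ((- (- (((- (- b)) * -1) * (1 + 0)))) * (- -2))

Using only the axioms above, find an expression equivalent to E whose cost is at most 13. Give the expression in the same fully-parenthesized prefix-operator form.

((b * -1) * (- -2))   [cost 13]

1. [neg_neg →] (- (- b))  →  b;  E = ((- (- ((b * -1) * (1 + 0)))) * (- -2))
2. [add_zero →] (1 + 0)  →  1;  E = ((- (- ((b * -1) * 1))) * (- -2))
3. [neg_neg →] (- (- ((b * -1) * 1)))  →  ((b * -1) * 1);  E = (((b * -1) * 1) * (- -2))
4. [mul_one →] ((b * -1) * 1)  →  (b * -1);  cost 13 ≤ 13, done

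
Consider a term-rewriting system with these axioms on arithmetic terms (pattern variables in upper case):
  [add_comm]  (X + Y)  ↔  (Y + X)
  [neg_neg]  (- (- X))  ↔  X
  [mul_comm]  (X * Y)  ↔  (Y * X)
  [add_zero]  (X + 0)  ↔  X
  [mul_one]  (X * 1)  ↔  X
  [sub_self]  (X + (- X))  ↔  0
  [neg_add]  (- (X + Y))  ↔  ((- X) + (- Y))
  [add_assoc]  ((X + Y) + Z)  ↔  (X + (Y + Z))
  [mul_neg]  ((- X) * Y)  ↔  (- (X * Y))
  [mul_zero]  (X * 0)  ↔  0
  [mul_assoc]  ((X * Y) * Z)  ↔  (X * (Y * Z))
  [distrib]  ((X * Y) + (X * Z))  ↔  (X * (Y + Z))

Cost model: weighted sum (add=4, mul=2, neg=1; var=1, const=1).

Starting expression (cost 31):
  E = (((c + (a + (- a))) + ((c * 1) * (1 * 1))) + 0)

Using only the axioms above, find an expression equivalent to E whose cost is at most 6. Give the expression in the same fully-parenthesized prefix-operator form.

(c + c)   [cost 6]

step 1: add_zero (→) rewrites (((c + (a + (- a))) + ((c * 1) * (1 * 1))) + 0) into ((c + (a + (- a))) + ((c * 1) * (1 * 1)))
step 2: sub_self (→) rewrites (a + (- a)) into 0, now ((c + 0) + ((c * 1) * (1 * 1)))
step 3: mul_one (→) rewrites (1 * 1) into 1, now ((c + 0) + ((c * 1) * 1))
step 4: mul_one (→) rewrites (c * 1) into c, now ((c + 0) + (c * 1))
step 5: mul_one (→) rewrites (c * 1) into c, now ((c + 0) + c)
step 6: add_zero (→) rewrites (c + 0) into c, reaching cost 6 (bound 6)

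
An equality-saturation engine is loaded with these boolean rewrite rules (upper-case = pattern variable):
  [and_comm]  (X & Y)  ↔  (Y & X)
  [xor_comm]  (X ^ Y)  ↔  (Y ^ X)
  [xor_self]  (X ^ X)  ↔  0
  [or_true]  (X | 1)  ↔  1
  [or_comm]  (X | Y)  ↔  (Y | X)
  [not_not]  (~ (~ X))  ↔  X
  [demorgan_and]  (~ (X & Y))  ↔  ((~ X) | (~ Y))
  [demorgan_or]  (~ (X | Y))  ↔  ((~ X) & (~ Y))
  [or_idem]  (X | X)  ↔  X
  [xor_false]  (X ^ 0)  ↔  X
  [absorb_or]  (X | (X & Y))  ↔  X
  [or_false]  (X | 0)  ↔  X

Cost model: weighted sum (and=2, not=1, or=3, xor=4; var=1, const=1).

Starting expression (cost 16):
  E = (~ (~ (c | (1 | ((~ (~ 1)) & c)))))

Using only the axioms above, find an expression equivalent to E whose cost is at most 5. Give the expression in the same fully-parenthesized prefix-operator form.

(c | 1)   [cost 5]

1. [not_not →] (~ (~ 1))  →  1;  E = (~ (~ (c | (1 | (1 & c)))))
2. [not_not →] (~ (~ (c | (1 | (1 & c)))))  →  (c | (1 | (1 & c)))
3. [absorb_or →] (1 | (1 & c))  →  1;  cost 5 ≤ 5, done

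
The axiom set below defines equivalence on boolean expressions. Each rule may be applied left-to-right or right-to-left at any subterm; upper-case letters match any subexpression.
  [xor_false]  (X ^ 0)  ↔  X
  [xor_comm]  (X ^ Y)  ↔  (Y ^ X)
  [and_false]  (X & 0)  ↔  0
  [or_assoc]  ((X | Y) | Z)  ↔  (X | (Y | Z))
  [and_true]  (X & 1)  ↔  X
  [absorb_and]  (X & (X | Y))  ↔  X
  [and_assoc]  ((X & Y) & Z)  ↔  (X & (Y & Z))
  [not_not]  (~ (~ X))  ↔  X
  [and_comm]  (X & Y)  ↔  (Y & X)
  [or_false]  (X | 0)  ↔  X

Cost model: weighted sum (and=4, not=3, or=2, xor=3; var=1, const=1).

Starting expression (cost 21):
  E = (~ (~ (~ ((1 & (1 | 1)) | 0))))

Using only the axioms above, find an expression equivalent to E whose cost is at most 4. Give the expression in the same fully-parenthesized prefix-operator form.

(1) (1 & (1 | 1))  =[absorb_and →]=  1    ⊢ (~ (~ (~ (1 | 0))))
(2) (1 | 0)  =[or_false →]=  1    ⊢ (~ (~ (~ 1)))
(3) (~ (~ 1))  =[not_not →]=  1    ⊢ cost 4, within 4

(~ 1)   [cost 4]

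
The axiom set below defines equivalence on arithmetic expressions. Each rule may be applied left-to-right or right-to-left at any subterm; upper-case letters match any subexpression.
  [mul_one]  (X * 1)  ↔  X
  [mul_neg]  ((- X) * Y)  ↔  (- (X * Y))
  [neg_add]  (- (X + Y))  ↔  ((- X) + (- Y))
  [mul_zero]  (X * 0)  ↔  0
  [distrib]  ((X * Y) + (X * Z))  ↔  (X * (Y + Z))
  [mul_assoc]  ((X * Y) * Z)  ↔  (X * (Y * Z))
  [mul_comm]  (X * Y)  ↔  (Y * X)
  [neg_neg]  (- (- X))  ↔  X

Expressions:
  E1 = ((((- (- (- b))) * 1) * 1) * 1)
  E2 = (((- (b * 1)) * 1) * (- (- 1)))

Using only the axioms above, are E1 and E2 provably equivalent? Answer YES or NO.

step 1: neg_neg (→) rewrites (- (- (- b))) into (- b), now ((((- b) * 1) * 1) * 1)
step 2: mul_neg (→) rewrites ((- b) * 1) into (- (b * 1)), now (((- (b * 1)) * 1) * 1)
step 3: mul_one (→) rewrites ((- (b * 1)) * 1) into (- (b * 1)), now ((- (b * 1)) * 1)
step 4: mul_one (→) rewrites ((- (b * 1)) * 1) into (- (b * 1))
step 5: neg_neg (←) rewrites 1 into (- (- 1)), now (- (b * (- (- 1))))
step 6: mul_neg (←) rewrites (- (b * (- (- 1)))) into ((- b) * (- (- 1)))
step 7: mul_one (←) rewrites b into (b * 1), now ((- (b * 1)) * (- (- 1)))
step 8: mul_one (←) rewrites (- (b * 1)) into ((- (b * 1)) * 1), which is E2

YES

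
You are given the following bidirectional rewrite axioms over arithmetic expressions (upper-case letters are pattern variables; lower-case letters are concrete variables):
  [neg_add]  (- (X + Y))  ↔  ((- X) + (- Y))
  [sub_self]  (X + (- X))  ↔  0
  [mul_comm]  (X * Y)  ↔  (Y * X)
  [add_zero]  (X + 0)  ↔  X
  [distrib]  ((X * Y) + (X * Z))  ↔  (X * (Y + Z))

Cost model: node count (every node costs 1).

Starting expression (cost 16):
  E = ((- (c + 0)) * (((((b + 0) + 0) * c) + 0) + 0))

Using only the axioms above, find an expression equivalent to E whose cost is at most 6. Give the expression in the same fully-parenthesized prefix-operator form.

((- c) * (b * c))   [cost 6]

step 1: add_zero (→) rewrites (b + 0) into b, now ((- (c + 0)) * ((((b + 0) * c) + 0) + 0))
step 2: add_zero (→) rewrites (((b + 0) * c) + 0) into ((b + 0) * c), now ((- (c + 0)) * (((b + 0) * c) + 0))
step 3: add_zero (→) rewrites (((b + 0) * c) + 0) into ((b + 0) * c), now ((- (c + 0)) * ((b + 0) * c))
step 4: add_zero (→) rewrites (b + 0) into b, now ((- (c + 0)) * (b * c))
step 5: add_zero (→) rewrites (c + 0) into c, reaching cost 6 (bound 6)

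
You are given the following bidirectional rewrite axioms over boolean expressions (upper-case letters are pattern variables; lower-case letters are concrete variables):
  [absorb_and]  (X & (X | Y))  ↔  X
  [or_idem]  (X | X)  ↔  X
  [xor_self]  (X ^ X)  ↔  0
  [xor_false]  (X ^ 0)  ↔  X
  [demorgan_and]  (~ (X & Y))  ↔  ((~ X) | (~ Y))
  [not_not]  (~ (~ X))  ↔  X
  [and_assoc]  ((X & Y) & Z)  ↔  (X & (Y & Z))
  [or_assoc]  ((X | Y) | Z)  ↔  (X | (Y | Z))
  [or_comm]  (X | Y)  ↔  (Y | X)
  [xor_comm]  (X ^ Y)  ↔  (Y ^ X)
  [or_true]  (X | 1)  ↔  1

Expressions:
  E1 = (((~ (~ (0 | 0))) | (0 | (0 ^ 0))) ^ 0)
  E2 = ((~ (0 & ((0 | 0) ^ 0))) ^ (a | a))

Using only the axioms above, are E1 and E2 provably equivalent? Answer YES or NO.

NO

All listed rules preserve value, hence provable equivalence implies equal values everywhere; look for a separating assignment.
a=0 gives E1 ↦ 0, E2 ↦ 1; values differ ⇒ not provably equivalent.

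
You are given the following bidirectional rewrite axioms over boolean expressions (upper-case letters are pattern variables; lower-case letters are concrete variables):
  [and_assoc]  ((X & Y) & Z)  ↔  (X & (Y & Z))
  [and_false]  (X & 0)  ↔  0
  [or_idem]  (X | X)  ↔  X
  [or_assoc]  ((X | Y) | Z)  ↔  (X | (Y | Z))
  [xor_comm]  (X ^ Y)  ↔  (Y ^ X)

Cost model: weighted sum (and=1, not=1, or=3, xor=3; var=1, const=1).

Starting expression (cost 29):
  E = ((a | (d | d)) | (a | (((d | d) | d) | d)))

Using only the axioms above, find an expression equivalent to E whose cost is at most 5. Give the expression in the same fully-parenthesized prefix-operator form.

(a | d)   [cost 5]

(1) (d | d)  =[or_idem →]=  d    ⊢ ((a | (d | d)) | (a | ((d | d) | d)))
(2) (d | d)  =[or_idem →]=  d    ⊢ ((a | (d | d)) | (a | (d | d)))
(3) (d | d)  =[or_idem →]=  d    ⊢ ((a | (d | d)) | (a | d))
(4) (d | d)  =[or_idem →]=  d    ⊢ ((a | d) | (a | d))
(5) ((a | d) | (a | d))  =[or_idem →]=  (a | d)    ⊢ cost 5, within 5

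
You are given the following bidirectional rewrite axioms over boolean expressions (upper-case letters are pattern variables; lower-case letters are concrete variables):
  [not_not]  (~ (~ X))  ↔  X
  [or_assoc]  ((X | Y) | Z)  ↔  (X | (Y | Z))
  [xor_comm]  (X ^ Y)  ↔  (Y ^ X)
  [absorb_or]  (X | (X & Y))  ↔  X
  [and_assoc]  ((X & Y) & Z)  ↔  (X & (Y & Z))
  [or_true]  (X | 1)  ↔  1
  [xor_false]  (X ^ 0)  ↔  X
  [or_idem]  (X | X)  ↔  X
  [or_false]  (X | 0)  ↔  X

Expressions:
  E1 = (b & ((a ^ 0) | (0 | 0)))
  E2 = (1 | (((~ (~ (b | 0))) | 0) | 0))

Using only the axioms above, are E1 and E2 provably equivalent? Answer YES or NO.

The axioms are sound identities: if E1 ↔* E2 then E1 and E2 evaluate identically under any assignment.
Under a=0, b=0: E1 evaluates to 0, E2 to 1. Distinct ⇒ no rewrite sequence connects them.

NO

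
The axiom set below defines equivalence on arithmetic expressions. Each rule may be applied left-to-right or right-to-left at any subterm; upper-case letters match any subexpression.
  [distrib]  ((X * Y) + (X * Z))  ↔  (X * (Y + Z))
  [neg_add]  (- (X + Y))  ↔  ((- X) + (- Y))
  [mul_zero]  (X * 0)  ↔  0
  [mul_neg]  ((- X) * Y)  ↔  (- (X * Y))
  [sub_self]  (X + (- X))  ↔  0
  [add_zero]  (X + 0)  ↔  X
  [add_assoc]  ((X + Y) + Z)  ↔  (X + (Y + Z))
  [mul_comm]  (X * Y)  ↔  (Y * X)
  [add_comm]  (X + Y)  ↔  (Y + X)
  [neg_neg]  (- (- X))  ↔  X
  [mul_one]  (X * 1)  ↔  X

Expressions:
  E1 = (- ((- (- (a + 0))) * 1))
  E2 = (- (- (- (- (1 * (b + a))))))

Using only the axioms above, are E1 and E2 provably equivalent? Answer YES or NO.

The axioms are sound identities: if E1 ↔* E2 then E1 and E2 evaluate identically under any assignment.
Under a=0, b=1: E1 evaluates to 0, E2 to 1. Distinct ⇒ no rewrite sequence connects them.

NO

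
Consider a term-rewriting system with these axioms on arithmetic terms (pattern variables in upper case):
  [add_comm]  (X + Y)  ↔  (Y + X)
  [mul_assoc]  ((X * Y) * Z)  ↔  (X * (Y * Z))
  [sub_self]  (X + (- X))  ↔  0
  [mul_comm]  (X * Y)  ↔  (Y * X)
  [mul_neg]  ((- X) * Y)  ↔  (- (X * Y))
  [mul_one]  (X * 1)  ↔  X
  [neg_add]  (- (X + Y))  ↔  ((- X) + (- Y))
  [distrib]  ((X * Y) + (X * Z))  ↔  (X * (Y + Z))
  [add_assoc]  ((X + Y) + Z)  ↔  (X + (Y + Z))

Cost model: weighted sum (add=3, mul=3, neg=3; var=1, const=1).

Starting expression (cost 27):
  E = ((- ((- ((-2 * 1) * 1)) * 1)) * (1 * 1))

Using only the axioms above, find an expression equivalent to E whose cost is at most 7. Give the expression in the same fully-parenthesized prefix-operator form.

step 1: mul_one (→) rewrites ((-2 * 1) * 1) into (-2 * 1), now ((- ((- (-2 * 1)) * 1)) * (1 * 1))
step 2: mul_one (→) rewrites ((- (-2 * 1)) * 1) into (- (-2 * 1)), now ((- (- (-2 * 1))) * (1 * 1))
step 3: mul_one (→) rewrites (-2 * 1) into -2, now ((- (- -2)) * (1 * 1))
step 4: mul_one (→) rewrites (1 * 1) into 1, now ((- (- -2)) * 1)
step 5: mul_one (→) rewrites ((- (- -2)) * 1) into (- (- -2)), reaching cost 7 (bound 7)

(- (- -2))   [cost 7]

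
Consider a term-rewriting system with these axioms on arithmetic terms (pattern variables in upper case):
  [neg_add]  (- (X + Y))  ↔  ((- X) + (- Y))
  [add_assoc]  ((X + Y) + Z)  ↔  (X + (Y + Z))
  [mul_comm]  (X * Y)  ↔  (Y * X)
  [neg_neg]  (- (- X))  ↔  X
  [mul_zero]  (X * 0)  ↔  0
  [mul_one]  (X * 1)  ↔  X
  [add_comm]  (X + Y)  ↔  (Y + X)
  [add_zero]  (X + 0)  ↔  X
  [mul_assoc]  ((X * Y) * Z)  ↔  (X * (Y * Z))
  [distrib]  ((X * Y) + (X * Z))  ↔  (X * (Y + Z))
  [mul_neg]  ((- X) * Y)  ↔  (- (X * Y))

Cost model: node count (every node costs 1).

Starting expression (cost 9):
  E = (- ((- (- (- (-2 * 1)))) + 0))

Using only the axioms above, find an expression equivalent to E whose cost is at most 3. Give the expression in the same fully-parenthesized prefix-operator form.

(- (- -2))   [cost 3]

(1) (- (- (-2 * 1)))  =[neg_neg →]=  (-2 * 1)    ⊢ (- ((- (-2 * 1)) + 0))
(2) ((- (-2 * 1)) + 0)  =[add_zero →]=  (- (-2 * 1))    ⊢ (- (- (-2 * 1)))
(3) (-2 * 1)  =[mul_one →]=  -2    ⊢ cost 3, within 3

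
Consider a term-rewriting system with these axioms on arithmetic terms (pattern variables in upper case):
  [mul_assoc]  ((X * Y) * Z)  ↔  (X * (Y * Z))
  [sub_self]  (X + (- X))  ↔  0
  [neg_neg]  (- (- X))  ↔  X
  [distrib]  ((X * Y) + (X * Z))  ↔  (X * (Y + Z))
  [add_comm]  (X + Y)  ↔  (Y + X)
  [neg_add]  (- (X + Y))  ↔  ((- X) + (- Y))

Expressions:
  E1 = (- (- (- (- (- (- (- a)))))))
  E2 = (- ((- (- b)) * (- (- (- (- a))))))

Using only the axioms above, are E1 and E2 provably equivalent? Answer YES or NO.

NO

All listed rules preserve value, hence provable equivalence implies equal values everywhere; look for a separating assignment.
a=1, b=0 gives E1 ↦ -1, E2 ↦ 0; values differ ⇒ not provably equivalent.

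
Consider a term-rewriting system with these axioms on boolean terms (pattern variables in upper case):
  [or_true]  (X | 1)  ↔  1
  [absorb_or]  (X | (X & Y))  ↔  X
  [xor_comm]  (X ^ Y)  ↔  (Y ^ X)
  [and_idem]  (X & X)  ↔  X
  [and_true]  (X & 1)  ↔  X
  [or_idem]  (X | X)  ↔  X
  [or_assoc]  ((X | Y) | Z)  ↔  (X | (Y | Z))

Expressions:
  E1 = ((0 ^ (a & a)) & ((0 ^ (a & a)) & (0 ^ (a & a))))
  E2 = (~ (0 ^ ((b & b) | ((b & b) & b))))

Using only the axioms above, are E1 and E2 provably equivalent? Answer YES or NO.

NO

The axioms are sound identities: if E1 ↔* E2 then E1 and E2 evaluate identically under any assignment.
Under a=0, b=0: E1 evaluates to 0, E2 to 1. Distinct ⇒ no rewrite sequence connects them.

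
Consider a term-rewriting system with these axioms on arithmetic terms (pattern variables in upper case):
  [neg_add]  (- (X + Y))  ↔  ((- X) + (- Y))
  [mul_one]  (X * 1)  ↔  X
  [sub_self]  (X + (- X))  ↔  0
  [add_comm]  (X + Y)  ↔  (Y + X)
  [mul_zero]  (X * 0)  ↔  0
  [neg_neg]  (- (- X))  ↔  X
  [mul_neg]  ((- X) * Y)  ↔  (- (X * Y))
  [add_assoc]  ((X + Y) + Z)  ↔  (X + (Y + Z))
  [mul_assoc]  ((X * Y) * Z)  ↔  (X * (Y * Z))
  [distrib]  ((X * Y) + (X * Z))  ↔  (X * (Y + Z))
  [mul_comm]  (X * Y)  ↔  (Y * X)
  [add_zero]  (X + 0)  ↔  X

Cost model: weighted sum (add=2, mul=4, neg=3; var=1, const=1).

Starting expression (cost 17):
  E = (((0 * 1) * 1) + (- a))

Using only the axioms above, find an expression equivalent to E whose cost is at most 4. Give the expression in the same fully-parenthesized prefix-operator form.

(- a)   [cost 4]

(1) (0 * 1)  =[mul_one →]=  0    ⊢ ((0 * 1) + (- a))
(2) (0 * 1)  =[mul_one →]=  0    ⊢ (0 + (- a))
(3) (0 + (- a))  =[add_comm →]=  ((- a) + 0)
(4) ((- a) + 0)  =[add_zero →]=  (- a)    ⊢ cost 4, within 4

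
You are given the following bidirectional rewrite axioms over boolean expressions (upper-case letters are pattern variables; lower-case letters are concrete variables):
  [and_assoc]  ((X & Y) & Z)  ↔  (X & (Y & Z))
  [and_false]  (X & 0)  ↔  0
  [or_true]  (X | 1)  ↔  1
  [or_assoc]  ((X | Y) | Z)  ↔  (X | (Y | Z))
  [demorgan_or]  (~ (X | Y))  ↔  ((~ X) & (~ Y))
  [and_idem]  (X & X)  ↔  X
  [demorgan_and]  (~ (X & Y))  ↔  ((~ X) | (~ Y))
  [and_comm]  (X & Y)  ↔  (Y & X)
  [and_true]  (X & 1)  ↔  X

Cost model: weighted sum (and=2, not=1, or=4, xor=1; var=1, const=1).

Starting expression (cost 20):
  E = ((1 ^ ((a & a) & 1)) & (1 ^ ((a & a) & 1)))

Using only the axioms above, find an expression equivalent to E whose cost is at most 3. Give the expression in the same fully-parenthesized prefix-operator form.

(1 ^ a)   [cost 3]

step 1: and_idem (→) rewrites ((1 ^ ((a & a) & 1)) & (1 ^ ((a & a) & 1))) into (1 ^ ((a & a) & 1))
step 2: and_idem (→) rewrites (a & a) into a, now (1 ^ (a & 1))
step 3: and_true (→) rewrites (a & 1) into a, reaching cost 3 (bound 3)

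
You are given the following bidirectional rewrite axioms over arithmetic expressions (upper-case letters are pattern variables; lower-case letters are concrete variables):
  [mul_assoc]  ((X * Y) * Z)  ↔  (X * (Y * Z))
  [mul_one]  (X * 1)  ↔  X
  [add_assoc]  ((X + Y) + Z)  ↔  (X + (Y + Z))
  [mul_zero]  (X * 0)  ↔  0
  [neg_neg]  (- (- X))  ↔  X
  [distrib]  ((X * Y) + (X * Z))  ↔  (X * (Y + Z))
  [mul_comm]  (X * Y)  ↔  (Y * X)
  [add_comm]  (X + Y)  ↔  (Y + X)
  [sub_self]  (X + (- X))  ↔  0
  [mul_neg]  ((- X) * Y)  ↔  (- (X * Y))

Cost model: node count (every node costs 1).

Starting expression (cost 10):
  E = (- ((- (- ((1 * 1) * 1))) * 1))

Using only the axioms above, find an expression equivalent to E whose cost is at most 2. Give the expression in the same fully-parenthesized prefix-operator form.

(1) (- (- ((1 * 1) * 1)))  =[neg_neg →]=  ((1 * 1) * 1)    ⊢ (- (((1 * 1) * 1) * 1))
(2) (1 * 1)  =[mul_one →]=  1    ⊢ (- ((1 * 1) * 1))
(3) (1 * 1)  =[mul_one →]=  1    ⊢ (- (1 * 1))
(4) (1 * 1)  =[mul_one →]=  1    ⊢ cost 2, within 2

(- 1)   [cost 2]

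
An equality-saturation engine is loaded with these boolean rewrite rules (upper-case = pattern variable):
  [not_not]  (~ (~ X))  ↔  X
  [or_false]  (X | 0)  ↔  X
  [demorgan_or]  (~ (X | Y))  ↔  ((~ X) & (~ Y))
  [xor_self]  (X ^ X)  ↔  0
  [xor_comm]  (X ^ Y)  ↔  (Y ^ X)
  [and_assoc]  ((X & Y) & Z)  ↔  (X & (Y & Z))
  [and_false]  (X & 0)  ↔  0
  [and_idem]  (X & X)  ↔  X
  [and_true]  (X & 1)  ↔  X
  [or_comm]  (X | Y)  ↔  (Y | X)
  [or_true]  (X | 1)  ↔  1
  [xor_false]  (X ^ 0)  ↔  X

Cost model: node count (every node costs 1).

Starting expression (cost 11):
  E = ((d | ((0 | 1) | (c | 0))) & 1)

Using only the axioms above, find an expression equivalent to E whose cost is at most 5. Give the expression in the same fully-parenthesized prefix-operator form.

(1) ((d | ((0 | 1) | (c | 0))) & 1)  =[and_true →]=  (d | ((0 | 1) | (c | 0)))
(2) (d | ((0 | 1) | (c | 0)))  =[or_comm →]=  (((0 | 1) | (c | 0)) | d)
(3) (c | 0)  =[or_false →]=  c    ⊢ (((0 | 1) | c) | d)
(4) (0 | 1)  =[or_true →]=  1    ⊢ cost 5, within 5

((1 | c) | d)   [cost 5]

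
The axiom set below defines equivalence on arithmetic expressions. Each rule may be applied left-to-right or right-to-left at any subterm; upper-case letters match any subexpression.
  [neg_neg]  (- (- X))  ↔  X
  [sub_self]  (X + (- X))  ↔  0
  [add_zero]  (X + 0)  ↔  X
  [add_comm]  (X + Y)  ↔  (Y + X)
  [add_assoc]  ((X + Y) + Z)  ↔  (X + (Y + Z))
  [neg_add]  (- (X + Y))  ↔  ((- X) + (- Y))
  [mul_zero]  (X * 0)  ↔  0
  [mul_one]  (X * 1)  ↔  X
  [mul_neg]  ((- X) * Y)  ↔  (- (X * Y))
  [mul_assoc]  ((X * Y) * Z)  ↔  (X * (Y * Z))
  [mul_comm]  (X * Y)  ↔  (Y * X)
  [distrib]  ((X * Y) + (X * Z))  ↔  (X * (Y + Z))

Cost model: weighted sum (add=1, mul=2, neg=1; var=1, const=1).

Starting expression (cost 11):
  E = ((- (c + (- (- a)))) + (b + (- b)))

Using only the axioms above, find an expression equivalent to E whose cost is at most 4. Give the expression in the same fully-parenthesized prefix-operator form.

(1) (- (- a))  =[neg_neg →]=  a    ⊢ ((- (c + a)) + (b + (- b)))
(2) (b + (- b))  =[sub_self →]=  0    ⊢ ((- (c + a)) + 0)
(3) ((- (c + a)) + 0)  =[add_zero →]=  (- (c + a))    ⊢ cost 4, within 4

(- (c + a))   [cost 4]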